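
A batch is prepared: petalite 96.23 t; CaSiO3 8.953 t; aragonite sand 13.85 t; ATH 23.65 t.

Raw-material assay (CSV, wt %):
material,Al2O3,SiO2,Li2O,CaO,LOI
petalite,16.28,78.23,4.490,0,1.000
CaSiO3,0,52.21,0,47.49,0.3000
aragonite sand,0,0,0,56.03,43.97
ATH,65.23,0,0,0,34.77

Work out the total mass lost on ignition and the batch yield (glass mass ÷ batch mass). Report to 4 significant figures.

Every computation keeps exact precision in every operation. The intermediate values are displayed (rounded to 4 significant digits) across the worked steps. Each reported figure sees exactly one rounding. The derived quantities, including ignition loss, the totals, four oxide percentages, yield, net glass mass, are carried using the weight values on 127.4 t of glass in exact precision exactly as printed in question or answer.
Ignition loss by material:
  petalite: 96.23 × 0.01000 = 0.9623 t
  CaSiO3: 8.953 × 0.003000 = 0.02686 t
  aragonite sand: 13.85 × 0.4397 = 6.090 t
  ATH: 23.65 × 0.3477 = 8.223 t
Total LOI = 15.30 t
Glass = batch − LOI = 142.7 − 15.30 = 127.4 t

LOI loss = 15.30 t; glass = 127.4 t; yield = 89.28%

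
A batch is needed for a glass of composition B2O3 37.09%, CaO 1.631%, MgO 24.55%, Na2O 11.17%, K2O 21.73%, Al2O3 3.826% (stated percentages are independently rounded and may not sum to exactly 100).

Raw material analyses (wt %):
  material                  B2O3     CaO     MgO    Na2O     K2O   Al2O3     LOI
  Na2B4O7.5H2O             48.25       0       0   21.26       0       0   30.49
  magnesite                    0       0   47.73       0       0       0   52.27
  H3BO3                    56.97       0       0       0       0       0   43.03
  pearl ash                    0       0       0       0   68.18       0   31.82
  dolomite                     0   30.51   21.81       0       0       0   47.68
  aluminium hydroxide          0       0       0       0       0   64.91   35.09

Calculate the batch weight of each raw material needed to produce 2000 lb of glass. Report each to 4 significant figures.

All arithmetic runs at full precision all the way through. Intermediates are shown (rounded to four significant digits) within the worked lines; every reported number sees exactly one rounding. All derived quantities (totals, the yield, ignition loss, the six compositions, glass mass) are recomputed in full float precision starting from the weights for 2000 lb of glass as they appear in the question or the answer.
The oxide mass targets at 2000 lb glass:
  B2O3: 37.09% × 2000 = 741.8 lb
  CaO: 1.631% × 2000 = 32.62 lb
  MgO: 24.55% × 2000 = 491.0 lb
  Na2O: 11.17% × 2000 = 223.4 lb
  K2O: 21.73% × 2000 = 434.6 lb
  Al2O3: 3.826% × 2000 = 76.52 lb
Checking each oxide sum on the weights just shown, at the basis given (delivered sums recover each target inside rounding margins):
  B2O3: 1051·0.4825 + 412.1·0.5697 = 741.9 lb (target 741.8 lb)
  CaO: 106.9·0.3051 = 32.62 lb (target 32.62 lb)
  MgO: 979.8·0.4773 + 106.9·0.2181 = 491.0 lb (target 491.0 lb)
  Na2O: 1051·0.2126 = 223.4 lb (target 223.4 lb)
  K2O: 637.4·0.6818 = 434.6 lb (target 434.6 lb)
  Al2O3: 117.9·0.6491 = 76.53 lb (target 76.52 lb)
Glass-mass sanity pass: total batch − LOI = 2000 lb (summing oxide targets gives 2000 lb; the stated basis being 2000 lb — a pure rounding effect).
Batch total: Σ batch = 3305 lb; LOI loss = Σ batch·LOI = 1305 lb; glass ÷ batch gives a yield of 60.51%.

Batch per 2000 lb glass:
  Na2B4O7.5H2O: 1051 lb
  magnesite: 979.8 lb
  H3BO3: 412.1 lb
  pearl ash: 637.4 lb
  dolomite: 106.9 lb
  aluminium hydroxide: 117.9 lb
Total batch = 3305 lb; LOI loss = 1305 lb; yield = 60.51%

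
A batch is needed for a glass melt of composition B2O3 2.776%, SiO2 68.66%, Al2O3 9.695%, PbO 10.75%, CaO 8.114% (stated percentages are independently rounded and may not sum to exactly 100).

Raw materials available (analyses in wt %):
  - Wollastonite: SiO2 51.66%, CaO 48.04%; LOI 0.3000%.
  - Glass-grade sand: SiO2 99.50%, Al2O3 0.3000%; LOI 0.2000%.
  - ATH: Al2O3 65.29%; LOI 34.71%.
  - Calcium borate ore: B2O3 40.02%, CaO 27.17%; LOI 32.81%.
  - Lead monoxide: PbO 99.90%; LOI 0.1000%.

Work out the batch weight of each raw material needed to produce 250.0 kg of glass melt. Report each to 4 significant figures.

Full precision is kept from first step to last — intermediates are rounded off to 4 significant digits when quoted; each reported value carries a single rounding — the derived quantities, including ignition loss, the totals, the five compositions, yield, net glass mass, are rebuilt using the weight values for 250.0 kg of glass in exact precision, exactly as printed in problem or answer.
The oxide mass targets at 250.0 kg glass melt:
  B2O3: 2.776% × 250.0 = 6.940 kg
  SiO2: 68.66% × 250.0 = 171.6 kg
  Al2O3: 9.695% × 250.0 = 24.24 kg
  PbO: 10.75% × 250.0 = 26.88 kg
  CaO: 8.114% × 250.0 = 20.29 kg
Per-oxide balance check applying the batch weights above, against the basis in use (summed amounts equal target values up to rounding of the answer):
  B2O3: 17.34·0.4002 = 6.939 kg (target 6.940 kg)
  SiO2: 32.42·0.5166 + 155.7·0.9950 = 171.7 kg (target 171.6 kg)
  Al2O3: 155.7·0.003000 + 36.41·0.6529 = 24.24 kg (target 24.24 kg)
  PbO: 26.90·0.9990 = 26.87 kg (target 26.88 kg)
  CaO: 32.42·0.4804 + 17.34·0.2717 = 20.29 kg (target 20.29 kg)
Glass mass check: Σ batch − LOI loss = 250.0 kg (the targets, summed, come to 250.0 kg; basis as stated: 250.0 kg — rounding explains the deltas).
Summing the batch: Σ batch = 268.8 kg; LOI loss = Σ batch·LOI = 18.76 kg; the yield ratio, glass ÷ batch: 93.02%.

Batch per 250.0 kg glass melt:
  Wollastonite: 32.42 kg
  Glass-grade sand: 155.7 kg
  ATH: 36.41 kg
  Calcium borate ore: 17.34 kg
  Lead monoxide: 26.90 kg
Total batch = 268.8 kg; LOI loss = 18.76 kg; yield = 93.02%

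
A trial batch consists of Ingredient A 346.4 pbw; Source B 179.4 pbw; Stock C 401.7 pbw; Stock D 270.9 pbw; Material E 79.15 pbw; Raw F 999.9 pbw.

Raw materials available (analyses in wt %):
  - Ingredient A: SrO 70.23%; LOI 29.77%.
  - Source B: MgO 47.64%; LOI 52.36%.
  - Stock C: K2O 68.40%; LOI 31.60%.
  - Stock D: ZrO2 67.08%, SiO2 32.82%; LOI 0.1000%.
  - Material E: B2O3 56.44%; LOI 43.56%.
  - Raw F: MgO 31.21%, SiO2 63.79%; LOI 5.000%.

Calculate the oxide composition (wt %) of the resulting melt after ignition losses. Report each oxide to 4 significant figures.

Glass mass = 1869 pbw (batch 2277 − LOI 408.7).
Composition: B2O3 2.391%, SrO 13.02%, ZrO2 9.724%, MgO 21.27%, SiO2 38.89%, K2O 14.70%

Each numeric step runs at full float precision from start to finish; mid-chain values appear rounded off to 4 significant digits on the page. Exactly one rounding is applied to each reported result. The derived quantities are recomputed at exact precision (the totals, six oxide percentages, LOI, glass mass, the yield) starting from the weights at 1869 pbw of glass exactly as printed in problem or answer.
Oxide-by-oxide delivered mass:
  B2O3: 79.15·0.5644 = 44.67 pbw
  SrO: 346.4·0.7023 = 243.3 pbw
  ZrO2: 270.9·0.6708 = 181.7 pbw
  MgO: 179.4·0.4764 + 999.9·0.3121 = 397.5 pbw
  SiO2: 270.9·0.3282 + 999.9·0.6379 = 726.7 pbw
  K2O: 401.7·0.6840 = 274.8 pbw
LOI: 346.4·0.2977 + 179.4·0.5236 + 401.7·0.3160 + 270.9·0.001000 + 79.15·0.4356 + 999.9·0.05000 = 408.7 pbw
Net of LOI, the glass mass = 2277 − 408.7 = 1869 pbw (= Σ oxide masses)
wt % = oxide mass / glass mass × 100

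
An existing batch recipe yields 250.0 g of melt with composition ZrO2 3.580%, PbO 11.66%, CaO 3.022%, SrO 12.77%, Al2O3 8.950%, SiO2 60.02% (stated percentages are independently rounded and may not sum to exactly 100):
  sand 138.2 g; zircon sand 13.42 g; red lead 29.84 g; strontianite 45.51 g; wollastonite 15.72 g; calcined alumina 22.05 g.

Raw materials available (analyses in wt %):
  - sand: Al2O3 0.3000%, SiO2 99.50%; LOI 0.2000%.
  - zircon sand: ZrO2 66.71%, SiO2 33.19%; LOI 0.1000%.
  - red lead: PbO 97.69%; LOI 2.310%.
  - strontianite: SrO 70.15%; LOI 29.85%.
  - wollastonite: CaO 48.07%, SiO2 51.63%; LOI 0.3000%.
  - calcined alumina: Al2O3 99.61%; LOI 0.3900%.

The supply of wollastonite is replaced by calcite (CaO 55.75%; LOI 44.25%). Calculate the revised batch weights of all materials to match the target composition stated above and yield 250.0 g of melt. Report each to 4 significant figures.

The whole derivation keeps full precision end to end; intermediates appear, rounded to four significant figures, in the working; each reported figure is rounded once only. The derived quantities, which include yield, totals, six oxide percentages, net glass mass, ignition loss, are re-derived in full precision, as quoted within the question or the answer, starting from the weights per 250.0 g of glass.
Oxide-by-oxide targets in 250.0 g melt:
  ZrO2: 3.580% × 250.0 = 8.950 g
  PbO: 11.66% × 250.0 = 29.15 g
  CaO: 3.022% × 250.0 = 7.555 g
  SrO: 12.77% × 250.0 = 31.92 g
  Al2O3: 8.950% × 250.0 = 22.38 g
  SiO2: 60.02% × 250.0 = 150.0 g
Checking each oxide sum given the weights on record, versus the basis set out (each sum matches its target mass modulo rounding of the values):
  ZrO2: 13.42·0.6671 = 8.952 g (target 8.950 g)
  PbO: 29.84·0.9769 = 29.15 g (target 29.15 g)
  CaO: 13.55·0.5575 = 7.554 g (target 7.555 g)
  SrO: 45.51·0.7015 = 31.93 g (target 31.92 g)
  Al2O3: 146.3·0.003000 + 22.02·0.9961 = 22.37 g (target 22.38 g)
  SiO2: 146.3·0.9950 + 13.42·0.3319 = 150.0 g (target 150.0 g)
Auditing the glass mass value: Σ batch − LOI loss = 250.0 g (per-oxide target masses sum to 250.0 g; the stated basis being 250.0 g — differing by rounding only).
Summing the batch: Σ batch = 270.6 g; LOI loss = Σ batch·LOI = 20.66 g; the yield ratio, glass ÷ batch: 92.37%.

Revised batch per 250.0 g melt:
  sand: 146.3 g
  zircon sand: 13.42 g
  red lead: 29.84 g
  strontianite: 45.51 g
  calcite: 13.55 g
  calcined alumina: 22.02 g
Total batch = 270.6 g; LOI loss = 20.66 g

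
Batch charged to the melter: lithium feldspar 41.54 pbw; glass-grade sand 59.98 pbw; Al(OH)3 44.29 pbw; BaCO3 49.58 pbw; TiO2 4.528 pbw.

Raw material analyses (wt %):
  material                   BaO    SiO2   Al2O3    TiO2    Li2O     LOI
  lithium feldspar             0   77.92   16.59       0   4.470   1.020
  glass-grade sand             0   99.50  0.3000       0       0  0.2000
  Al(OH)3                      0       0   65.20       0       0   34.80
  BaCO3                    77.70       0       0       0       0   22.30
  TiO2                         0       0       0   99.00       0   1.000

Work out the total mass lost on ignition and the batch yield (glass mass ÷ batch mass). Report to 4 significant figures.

Every computation carries exact precision throughout. Values along the way appear rounded to four significant digits in the printout; exactly one rounding lands on each reported value; derived quantities are rebuilt starting from the weights per 172.9 pbw of glass in full float precision (totals, the yield, LOI, the five compositions, glass mass), exactly as printed in the problem or the answer.
Each material's LOI contribution:
  lithium feldspar: 41.54 × 0.01020 = 0.4237 pbw
  glass-grade sand: 59.98 × 0.002000 = 0.1200 pbw
  Al(OH)3: 44.29 × 0.3480 = 15.41 pbw
  BaCO3: 49.58 × 0.2230 = 11.06 pbw
  TiO2: 4.528 × 0.01000 = 0.04528 pbw
Total LOI = 27.06 pbw
Glass = batch − LOI = 199.9 − 27.06 = 172.9 pbw

LOI loss = 27.06 pbw; glass = 172.9 pbw; yield = 86.47%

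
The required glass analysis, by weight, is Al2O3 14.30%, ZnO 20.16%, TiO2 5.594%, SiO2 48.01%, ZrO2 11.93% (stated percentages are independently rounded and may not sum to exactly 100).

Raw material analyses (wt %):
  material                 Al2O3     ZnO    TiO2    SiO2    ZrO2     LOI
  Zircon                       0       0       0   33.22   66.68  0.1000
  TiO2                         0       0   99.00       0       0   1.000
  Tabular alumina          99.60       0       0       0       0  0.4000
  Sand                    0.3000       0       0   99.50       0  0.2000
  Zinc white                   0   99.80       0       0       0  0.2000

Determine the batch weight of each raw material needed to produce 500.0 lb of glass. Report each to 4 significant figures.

Batch per 500.0 lb glass:
  Zircon: 89.46 lb
  TiO2: 28.25 lb
  Tabular alumina: 71.15 lb
  Sand: 211.4 lb
  Zinc white: 101.0 lb
Total batch = 501.3 lb; LOI loss = 1.281 lb; yield = 99.74%

Rounding to four significant figures governs every working value as shown. The working math keeps exact precision in every operation. A single rounding finalizes every reported number — derived quantities are computed using the weight values on 500.0 lb of glass at full float precision (glass mass, the totals, the yield, five oxide percentages, LOI), exactly as printed in question or answer.
Target oxide masses per 500.0 lb glass:
  Al2O3: 14.30% × 500.0 = 71.50 lb
  ZnO: 20.16% × 500.0 = 100.8 lb
  TiO2: 5.594% × 500.0 = 27.97 lb
  SiO2: 48.01% × 500.0 = 240.0 lb
  ZrO2: 11.93% × 500.0 = 59.65 lb
Verifying the oxide balance applying the batch weights above, for the quoted basis mass (sum by sum, the targets are met up to rounding of the answer):
  Al2O3: 71.15·0.9960 + 211.4·0.003000 = 71.50 lb (target 71.50 lb)
  ZnO: 101.0·0.9980 = 100.8 lb (target 100.8 lb)
  TiO2: 28.25·0.9900 = 27.97 lb (target 27.97 lb)
  SiO2: 89.46·0.3322 + 211.4·0.9950 = 240.1 lb (target 240.0 lb)
  ZrO2: 89.46·0.6668 = 59.65 lb (target 59.65 lb)
Glass-mass sanity pass: total batch − LOI = 500.0 lb (targets for the oxides total 500.0 lb; with the basis standing at 500.0 lb — differing by rounding only).
Total batch = Σ batch = 501.3 lb; LOI removed, Σ of batch·LOI: 1.281 lb; the yield ratio, glass ÷ batch: 99.74%.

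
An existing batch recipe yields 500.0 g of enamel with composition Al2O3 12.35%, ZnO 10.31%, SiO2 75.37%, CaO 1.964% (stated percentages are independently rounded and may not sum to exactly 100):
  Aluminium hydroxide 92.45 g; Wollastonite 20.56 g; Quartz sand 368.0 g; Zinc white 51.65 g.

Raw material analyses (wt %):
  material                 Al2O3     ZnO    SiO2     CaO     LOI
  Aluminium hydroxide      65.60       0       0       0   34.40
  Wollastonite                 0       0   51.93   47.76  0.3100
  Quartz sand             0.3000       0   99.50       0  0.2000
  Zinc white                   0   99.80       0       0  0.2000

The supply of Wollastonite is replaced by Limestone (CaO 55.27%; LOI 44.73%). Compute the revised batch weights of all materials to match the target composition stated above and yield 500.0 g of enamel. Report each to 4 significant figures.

Revised batch per 500.0 g enamel:
  Aluminium hydroxide: 92.40 g
  Limestone: 17.77 g
  Quartz sand: 378.7 g
  Zinc white: 51.65 g
Total batch = 540.5 g; LOI loss = 40.59 g

Each numeric step keeps exact precision at each step — in-progress results are shown, rounded to 4 significant figures, between the steps. Exactly one rounding is applied to each reported value. All derived quantities are re-derived starting from the weights at 500.0 g of glass at full float precision (glass mass, the four compositions, the yield, ignition loss, totals) as set out in the question or the answer.
Per-oxide target masses for 500.0 g enamel:
  Al2O3: 12.35% × 500.0 = 61.75 g
  ZnO: 10.31% × 500.0 = 51.55 g
  SiO2: 75.37% × 500.0 = 376.8 g
  CaO: 1.964% × 500.0 = 9.820 g
Per-oxide balance check per the reported batch figures, under the basis named above (sum by sum, the targets are met net of answer rounding effects):
  Al2O3: 92.40·0.6560 + 378.7·0.003000 = 61.75 g (target 61.75 g)
  ZnO: 51.65·0.9980 = 51.55 g (target 51.55 g)
  SiO2: 378.7·0.9950 = 376.8 g (target 376.8 g)
  CaO: 17.77·0.5527 = 9.821 g (target 9.820 g)
Consistency of the glass mass: net batch after ignition = 499.9 g (oxide target masses add up to 500.0 g; with the basis standing at 500.0 g — rounding explains the deltas).
Batch grand total — Σ batch = 540.5 g; LOI loss = Σ batch·LOI = 40.59 g; yield = glass ÷ total batch = 92.49%.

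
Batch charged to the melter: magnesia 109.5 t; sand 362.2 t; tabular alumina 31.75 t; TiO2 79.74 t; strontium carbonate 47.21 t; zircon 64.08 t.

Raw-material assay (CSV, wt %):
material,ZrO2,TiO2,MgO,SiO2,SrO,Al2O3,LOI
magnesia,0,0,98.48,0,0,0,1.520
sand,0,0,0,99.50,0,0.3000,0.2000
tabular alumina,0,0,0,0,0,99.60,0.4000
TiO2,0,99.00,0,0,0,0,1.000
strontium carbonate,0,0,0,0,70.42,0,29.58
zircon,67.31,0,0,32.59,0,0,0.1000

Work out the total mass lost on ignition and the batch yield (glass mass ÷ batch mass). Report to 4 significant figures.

LOI loss = 17.34 t; glass = 677.1 t; yield = 97.50%

In-progress results are shown with 4-significant-figure rounding at each printed step. Every computation maintains full precision at every stage. Exactly one rounding lands on each reported result — the derived quantities are recomputed in full precision (net glass mass, ignition loss, totals, the six compositions, yield) using the weight values per 677.1 t of glass exactly as printed in problem or answer.
Material-by-material LOI:
  magnesia: 109.5 × 0.01520 = 1.664 t
  sand: 362.2 × 0.002000 = 0.7244 t
  tabular alumina: 31.75 × 0.004000 = 0.1270 t
  TiO2: 79.74 × 0.01000 = 0.7974 t
  strontium carbonate: 47.21 × 0.2958 = 13.96 t
  zircon: 64.08 × 0.001000 = 0.06408 t
Total LOI = 17.34 t
Glass = batch − LOI = 694.5 − 17.34 = 677.1 t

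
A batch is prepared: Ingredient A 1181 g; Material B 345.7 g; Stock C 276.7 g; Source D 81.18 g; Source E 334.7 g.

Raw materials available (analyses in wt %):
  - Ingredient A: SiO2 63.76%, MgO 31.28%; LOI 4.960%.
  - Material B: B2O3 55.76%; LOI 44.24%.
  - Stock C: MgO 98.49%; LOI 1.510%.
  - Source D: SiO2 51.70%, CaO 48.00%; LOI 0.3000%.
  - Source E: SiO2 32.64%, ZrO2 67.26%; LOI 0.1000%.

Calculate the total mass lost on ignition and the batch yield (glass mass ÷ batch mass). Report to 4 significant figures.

Each numeric step holds full float precision all the way through. The intermediate values are printed (rounded to 4 significant digits) as written; exactly one rounding goes into every reported number — all derived quantities, including LOI, the totals, the five compositions, glass mass, the yield, are rebuilt starting from the weights for 2003 g of glass at exact precision as written in the question or the answer.
Material-by-material LOI:
  Ingredient A: 1181 × 0.04960 = 58.58 g
  Material B: 345.7 × 0.4424 = 152.9 g
  Stock C: 276.7 × 0.01510 = 4.178 g
  Source D: 81.18 × 0.003000 = 0.2435 g
  Source E: 334.7 × 0.001000 = 0.3347 g
Total LOI = 216.3 g
Glass = batch − LOI = 2219 − 216.3 = 2003 g

LOI loss = 216.3 g; glass = 2003 g; yield = 90.25%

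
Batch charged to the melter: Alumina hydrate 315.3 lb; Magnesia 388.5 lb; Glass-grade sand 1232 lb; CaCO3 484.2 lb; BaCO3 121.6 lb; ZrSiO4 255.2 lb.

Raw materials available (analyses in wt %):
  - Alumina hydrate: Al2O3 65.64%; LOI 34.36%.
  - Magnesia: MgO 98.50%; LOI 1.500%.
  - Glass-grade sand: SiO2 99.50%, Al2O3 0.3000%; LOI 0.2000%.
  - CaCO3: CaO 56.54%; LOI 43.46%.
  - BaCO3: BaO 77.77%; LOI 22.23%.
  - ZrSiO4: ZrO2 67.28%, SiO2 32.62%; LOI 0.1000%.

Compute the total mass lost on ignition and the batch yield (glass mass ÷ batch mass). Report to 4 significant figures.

LOI loss = 354.3 lb; glass = 2442 lb; yield = 87.33%

Values along the way appear with 4-significant-digit rounding in the printout — every computation keeps full float precision from first step to last — every reported number is rounded exactly once; the derived quantities, including the six compositions, the yield, totals, LOI, net glass mass, are computed using the weight values for 2442 lb of glass in exact precision precisely as stated by either problem or answer.
Ignition loss by material:
  Alumina hydrate: 315.3 × 0.3436 = 108.3 lb
  Magnesia: 388.5 × 0.01500 = 5.827 lb
  Glass-grade sand: 1232 × 0.002000 = 2.464 lb
  CaCO3: 484.2 × 0.4346 = 210.4 lb
  BaCO3: 121.6 × 0.2223 = 27.03 lb
  ZrSiO4: 255.2 × 0.001000 = 0.2552 lb
Total LOI = 354.3 lb
Glass = batch − LOI = 2797 − 354.3 = 2442 lb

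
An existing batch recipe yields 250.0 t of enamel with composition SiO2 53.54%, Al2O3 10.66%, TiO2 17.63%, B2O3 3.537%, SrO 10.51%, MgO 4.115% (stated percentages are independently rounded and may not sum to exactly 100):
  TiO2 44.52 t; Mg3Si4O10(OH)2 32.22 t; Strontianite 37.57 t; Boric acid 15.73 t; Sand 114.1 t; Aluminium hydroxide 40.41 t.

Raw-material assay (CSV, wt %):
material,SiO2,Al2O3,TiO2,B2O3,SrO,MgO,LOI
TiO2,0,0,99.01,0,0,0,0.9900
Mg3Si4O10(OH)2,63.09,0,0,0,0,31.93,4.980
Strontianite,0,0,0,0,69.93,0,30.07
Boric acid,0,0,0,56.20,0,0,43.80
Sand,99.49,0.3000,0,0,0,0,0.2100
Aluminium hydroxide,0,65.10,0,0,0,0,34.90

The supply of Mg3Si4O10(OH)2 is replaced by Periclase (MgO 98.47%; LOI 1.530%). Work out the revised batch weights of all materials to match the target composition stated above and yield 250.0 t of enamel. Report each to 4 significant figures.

Revised batch per 250.0 t enamel:
  TiO2: 44.52 t
  Periclase: 10.45 t
  Strontianite: 37.57 t
  Boric acid: 15.73 t
  Sand: 134.5 t
  Aluminium hydroxide: 40.32 t
Total batch = 283.1 t; LOI loss = 33.14 t

All arithmetic carries full precision through every step — intermediates appear rounded off to 4 significant figures in the working — exactly one rounding is applied to each reported value. The derived quantities are rebuilt at full precision (six oxide percentages, ignition loss, totals, the yield, net glass mass) using the weight values per 250.0 t of glass, exactly as printed in question or answer.
Target oxide masses per 250.0 t enamel:
  SiO2: 53.54% × 250.0 = 133.8 t
  Al2O3: 10.66% × 250.0 = 26.65 t
  TiO2: 17.63% × 250.0 = 44.08 t
  B2O3: 3.537% × 250.0 = 8.842 t
  SrO: 10.51% × 250.0 = 26.28 t
  MgO: 4.115% × 250.0 = 10.29 t
Balance tally, oxide-wise, using the reported weights, under the basis named above (sums match the target masses exact up to rounding of places):
  SiO2: 134.5·0.9949 = 133.8 t (target 133.8 t)
  Al2O3: 134.5·0.003000 + 40.32·0.6510 = 26.65 t (target 26.65 t)
  TiO2: 44.52·0.9901 = 44.08 t (target 44.08 t)
  B2O3: 15.73·0.5620 = 8.840 t (target 8.842 t)
  SrO: 37.57·0.6993 = 26.27 t (target 26.28 t)
  MgO: 10.45·0.9847 = 10.29 t (target 10.29 t)
Glass-mass bookkeeping: net batch after ignition = 249.9 t (targets for the oxides total 250.0 t; versus the stated basis of 250.0 t — deltas are rounding alone).
Total batch = Σ batch = 283.1 t; the LOI term Σ batch·LOI equals 33.14 t; yield = glass ÷ total batch = 88.29%.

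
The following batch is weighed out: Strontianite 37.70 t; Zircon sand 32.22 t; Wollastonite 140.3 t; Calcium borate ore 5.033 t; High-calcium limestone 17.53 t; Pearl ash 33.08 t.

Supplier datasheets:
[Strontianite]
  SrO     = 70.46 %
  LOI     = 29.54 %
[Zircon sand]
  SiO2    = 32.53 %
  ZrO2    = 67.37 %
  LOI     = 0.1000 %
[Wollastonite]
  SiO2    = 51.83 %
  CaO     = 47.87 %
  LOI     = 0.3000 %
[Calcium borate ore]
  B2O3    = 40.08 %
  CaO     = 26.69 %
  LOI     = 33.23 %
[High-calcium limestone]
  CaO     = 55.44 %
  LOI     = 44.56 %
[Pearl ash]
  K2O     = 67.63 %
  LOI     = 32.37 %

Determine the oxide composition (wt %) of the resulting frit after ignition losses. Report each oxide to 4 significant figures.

Glass mass = 234.1 t (batch 265.9 − LOI 31.78).
Composition: B2O3 0.8618%, SrO 11.35%, SiO2 35.54%, K2O 9.557%, ZrO2 9.273%, CaO 33.42%

Values along the way are shown, with 4-significant-digit rounding, as written. The whole derivation runs at full precision through every step — a single rounding completes every reported result — all derived quantities, which include six oxide percentages, glass mass, yield, LOI, totals, are carried in full precision, as set out in either problem or answer, from the weighed amounts per 234.1 t of glass.
Oxide-by-oxide delivered mass:
  B2O3: 5.033·0.4008 = 2.017 t
  SrO: 37.70·0.7046 = 26.56 t
  SiO2: 32.22·0.3253 + 140.3·0.5183 = 83.20 t
  K2O: 33.08·0.6763 = 22.37 t
  ZrO2: 32.22·0.6737 = 21.71 t
  CaO: 140.3·0.4787 + 5.033·0.2669 + 17.53·0.5544 = 78.22 t
LOI: 37.70·0.2954 + 32.22·0.001000 + 140.3·0.003000 + 5.033·0.3323 + 17.53·0.4456 + 33.08·0.3237 = 31.78 t
Net of LOI, the glass mass = 265.9 − 31.78 = 234.1 t (= Σ oxide masses)
percent share: oxide ÷ glass, ×100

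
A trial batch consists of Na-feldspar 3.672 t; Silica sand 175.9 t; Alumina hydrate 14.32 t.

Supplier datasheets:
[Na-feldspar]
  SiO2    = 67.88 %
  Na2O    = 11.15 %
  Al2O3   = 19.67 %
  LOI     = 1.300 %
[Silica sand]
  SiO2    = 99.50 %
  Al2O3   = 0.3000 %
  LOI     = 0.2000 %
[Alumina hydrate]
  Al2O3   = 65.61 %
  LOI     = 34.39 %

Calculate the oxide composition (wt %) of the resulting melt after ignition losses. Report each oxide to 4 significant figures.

The intermediate values appear, rounded to 4 significant figures, in the working; each numeric step carries full float precision through every step. Every reported result receives exactly one rounding. The derived quantities, which include glass mass, totals, ignition loss, yield, three oxide percentages, are rebuilt at full float precision, as quoted within the question or the answer, using the weight values per 188.6 t of glass.
What the batch supplies per oxide:
  SiO2: 3.672·0.6788 + 175.9·0.9950 = 177.5 t
  Na2O: 3.672·0.1115 = 0.4094 t
  Al2O3: 3.672·0.1967 + 175.9·0.003000 + 14.32·0.6561 = 10.65 t
LOI: 3.672·0.01300 + 175.9·0.002000 + 14.32·0.3439 = 5.324 t
The glass mass, total less LOI, = 193.9 − 5.324 = 188.6 t (= Σ oxide masses)
percent by weight: oxide/glass ×100

Glass mass = 188.6 t (batch 193.9 − LOI 5.324).
Composition: SiO2 94.14%, Na2O 0.2171%, Al2O3 5.645%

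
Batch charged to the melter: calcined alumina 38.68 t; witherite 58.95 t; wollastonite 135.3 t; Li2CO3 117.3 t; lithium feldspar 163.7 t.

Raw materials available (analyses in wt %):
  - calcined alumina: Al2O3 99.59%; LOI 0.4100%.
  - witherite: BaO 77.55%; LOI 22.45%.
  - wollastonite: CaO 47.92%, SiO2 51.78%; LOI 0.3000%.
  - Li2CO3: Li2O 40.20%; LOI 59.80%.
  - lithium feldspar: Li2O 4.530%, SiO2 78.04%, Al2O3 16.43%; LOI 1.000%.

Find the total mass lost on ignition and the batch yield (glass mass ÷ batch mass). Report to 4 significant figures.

All arithmetic maintains full float precision from first step to last — intermediates are printed rounded to 4 significant digits between the steps. Each reported result is rounded a single time — all derived quantities are rebuilt in exact precision (totals, net glass mass, the five compositions, ignition loss, yield) from the batch weights at 428.3 t of glass, as given in problem or answer.
Each material's LOI contribution:
  calcined alumina: 38.68 × 0.004100 = 0.1586 t
  witherite: 58.95 × 0.2245 = 13.23 t
  wollastonite: 135.3 × 0.003000 = 0.4059 t
  Li2CO3: 117.3 × 0.5980 = 70.15 t
  lithium feldspar: 163.7 × 0.01000 = 1.637 t
Total LOI = 85.58 t
Glass = batch − LOI = 513.9 − 85.58 = 428.3 t

LOI loss = 85.58 t; glass = 428.3 t; yield = 83.35%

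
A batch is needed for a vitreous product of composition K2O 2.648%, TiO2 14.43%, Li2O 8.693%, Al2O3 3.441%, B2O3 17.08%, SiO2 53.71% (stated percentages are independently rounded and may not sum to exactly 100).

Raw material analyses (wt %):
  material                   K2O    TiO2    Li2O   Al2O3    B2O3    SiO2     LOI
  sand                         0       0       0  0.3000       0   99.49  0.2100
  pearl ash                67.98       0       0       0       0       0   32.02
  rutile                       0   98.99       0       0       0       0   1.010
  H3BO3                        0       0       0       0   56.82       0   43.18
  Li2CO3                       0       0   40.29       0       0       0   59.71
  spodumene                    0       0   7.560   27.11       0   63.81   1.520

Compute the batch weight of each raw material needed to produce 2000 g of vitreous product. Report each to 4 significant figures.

The intermediate values appear, rounded to four significant figures, as written — all arithmetic carries exact precision at all times; a single rounding completes each reported value. Derived quantities (the six compositions, ignition loss, the totals, yield, net glass mass) are carried in exact precision from the batch weights for 2000 g of glass as set out in the problem or the answer.
Target oxide masses per 2000 g vitreous product:
  K2O: 2.648% × 2000 = 52.96 g
  TiO2: 14.43% × 2000 = 288.6 g
  Li2O: 8.693% × 2000 = 173.9 g
  Al2O3: 3.441% × 2000 = 68.82 g
  B2O3: 17.08% × 2000 = 341.6 g
  SiO2: 53.71% × 2000 = 1074 g
Mass-balance tally per oxide given the weights on record, per the basis as stated (summed amounts equal target values within answer rounding):
  K2O: 77.91·0.6798 = 52.96 g (target 52.96 g)
  TiO2: 291.5·0.9899 = 288.6 g (target 288.6 g)
  Li2O: 385.8·0.4029 + 243.6·0.07560 = 173.9 g (target 173.9 g)
  Al2O3: 923.4·0.003000 + 243.6·0.2711 = 68.81 g (target 68.82 g)
  B2O3: 601.2·0.5682 = 341.6 g (target 341.6 g)
  SiO2: 923.4·0.9949 + 243.6·0.6381 = 1074 g (target 1074 g)
Glass-mass bookkeeping: the batch minus its LOI: 2000 g (the targets, summed, come to 2000 g; against the stated basis, 2000 g — gaps are rounding artifacts).
Whole-batch sum: Σ batch = 2523 g; LOI removed, Σ of batch·LOI: 523.5 g; yield = glass ÷ total batch = 79.25%.

Batch per 2000 g vitreous product:
  sand: 923.4 g
  pearl ash: 77.91 g
  rutile: 291.5 g
  H3BO3: 601.2 g
  Li2CO3: 385.8 g
  spodumene: 243.6 g
Total batch = 2523 g; LOI loss = 523.5 g; yield = 79.25%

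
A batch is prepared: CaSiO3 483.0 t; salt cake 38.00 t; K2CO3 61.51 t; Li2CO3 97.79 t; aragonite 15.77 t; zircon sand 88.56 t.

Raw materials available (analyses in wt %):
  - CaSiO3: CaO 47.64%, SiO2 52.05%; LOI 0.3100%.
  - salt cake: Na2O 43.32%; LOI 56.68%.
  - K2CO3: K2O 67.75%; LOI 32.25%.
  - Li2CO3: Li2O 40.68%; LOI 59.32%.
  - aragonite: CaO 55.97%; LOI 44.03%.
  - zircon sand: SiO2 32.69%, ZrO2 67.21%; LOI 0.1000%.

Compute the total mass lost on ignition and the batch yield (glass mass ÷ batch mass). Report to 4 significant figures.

Mid-chain values are printed rounded to four significant figures in the working; every computation carries full float precision in every operation — every reported value is rounded once only. Derived quantities (the six compositions, yield, the totals, net glass mass, ignition loss) are recomputed in full float precision from the weighed amounts for 676.7 t of glass as written in question or answer.
Ignition loss by material:
  CaSiO3: 483.0 × 0.003100 = 1.497 t
  salt cake: 38.00 × 0.5668 = 21.54 t
  K2CO3: 61.51 × 0.3225 = 19.84 t
  Li2CO3: 97.79 × 0.5932 = 58.01 t
  aragonite: 15.77 × 0.4403 = 6.944 t
  zircon sand: 88.56 × 0.001000 = 0.08856 t
Total LOI = 107.9 t
Glass = batch − LOI = 784.6 − 107.9 = 676.7 t

LOI loss = 107.9 t; glass = 676.7 t; yield = 86.25%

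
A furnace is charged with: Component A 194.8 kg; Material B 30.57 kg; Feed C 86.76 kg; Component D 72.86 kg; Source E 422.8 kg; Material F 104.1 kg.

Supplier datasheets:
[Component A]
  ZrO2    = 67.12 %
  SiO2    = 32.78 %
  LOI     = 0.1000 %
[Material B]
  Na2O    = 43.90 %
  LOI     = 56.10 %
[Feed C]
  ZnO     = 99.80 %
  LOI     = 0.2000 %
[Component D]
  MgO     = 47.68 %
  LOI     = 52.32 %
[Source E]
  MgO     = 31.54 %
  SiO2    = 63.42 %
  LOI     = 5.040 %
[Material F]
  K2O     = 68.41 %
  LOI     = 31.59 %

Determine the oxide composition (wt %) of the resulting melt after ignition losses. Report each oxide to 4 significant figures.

Glass mass = 802.1 kg (batch 911.9 − LOI 109.8).
Composition: ZnO 10.80%, K2O 8.879%, ZrO2 16.30%, Na2O 1.673%, MgO 20.96%, SiO2 41.39%

The intermediate values are shown, with 4-significant-digit rounding, when written out. All internal work carries exact precision through every step — every reported number undergoes a single rounding; all derived quantities, which include six oxide percentages, ignition loss, net glass mass, yield, the totals, are computed in full precision, as set out in the problem or the answer, starting from the weights per 802.1 kg of glass.
Per-oxide mass from batch:
  ZnO: 86.76·0.9980 = 86.59 kg
  K2O: 104.1·0.6841 = 71.21 kg
  ZrO2: 194.8·0.6712 = 130.7 kg
  Na2O: 30.57·0.4390 = 13.42 kg
  MgO: 72.86·0.4768 + 422.8·0.3154 = 168.1 kg
  SiO2: 194.8·0.3278 + 422.8·0.6342 = 332.0 kg
LOI: 194.8·0.001000 + 30.57·0.5610 + 86.76·0.002000 + 72.86·0.5232 + 422.8·0.05040 + 104.1·0.3159 = 109.8 kg
Net of LOI, the glass mass = 911.9 − 109.8 = 802.1 kg (the oxide masses sum to this)
percent by weight: oxide/glass ×100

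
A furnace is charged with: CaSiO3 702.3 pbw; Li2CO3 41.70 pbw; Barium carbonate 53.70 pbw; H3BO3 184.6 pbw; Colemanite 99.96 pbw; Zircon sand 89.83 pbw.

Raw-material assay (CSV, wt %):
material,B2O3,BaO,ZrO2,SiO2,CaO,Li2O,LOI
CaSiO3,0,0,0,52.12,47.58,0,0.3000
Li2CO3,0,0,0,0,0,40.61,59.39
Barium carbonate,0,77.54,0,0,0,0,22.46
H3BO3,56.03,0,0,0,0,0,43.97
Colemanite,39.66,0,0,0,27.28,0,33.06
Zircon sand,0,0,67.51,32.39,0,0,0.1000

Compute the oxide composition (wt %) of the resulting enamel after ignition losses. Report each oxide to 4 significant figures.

Glass mass = 1019 pbw (batch 1172 − LOI 153.2).
Composition: B2O3 14.04%, BaO 4.087%, ZrO2 5.952%, SiO2 38.78%, CaO 35.47%, Li2O 1.662%

All internal work maintains full precision throughout; mid-chain values appear (rounded to four significant digits) between the steps. Exactly one rounding goes into each reported value. All derived quantities, which include the totals, net glass mass, six oxide percentages, LOI, the yield, are recomputed in exact precision, as written in problem or answer, using the weight values at 1019 pbw of glass.
Oxide-by-oxide delivered mass:
  B2O3: 184.6·0.5603 + 99.96·0.3966 = 143.1 pbw
  BaO: 53.70·0.7754 = 41.64 pbw
  ZrO2: 89.83·0.6751 = 60.64 pbw
  SiO2: 702.3·0.5212 + 89.83·0.3239 = 395.1 pbw
  CaO: 702.3·0.4758 + 99.96·0.2728 = 361.4 pbw
  Li2O: 41.70·0.4061 = 16.93 pbw
LOI: 702.3·0.003000 + 41.70·0.5939 + 53.70·0.2246 + 184.6·0.4397 + 99.96·0.3306 + 89.83·0.001000 = 153.2 pbw
Glass = total batch minus LOI = 1172 − 153.2 = 1019 pbw (matching Σ of the oxides)
wt % = oxide mass / glass mass × 100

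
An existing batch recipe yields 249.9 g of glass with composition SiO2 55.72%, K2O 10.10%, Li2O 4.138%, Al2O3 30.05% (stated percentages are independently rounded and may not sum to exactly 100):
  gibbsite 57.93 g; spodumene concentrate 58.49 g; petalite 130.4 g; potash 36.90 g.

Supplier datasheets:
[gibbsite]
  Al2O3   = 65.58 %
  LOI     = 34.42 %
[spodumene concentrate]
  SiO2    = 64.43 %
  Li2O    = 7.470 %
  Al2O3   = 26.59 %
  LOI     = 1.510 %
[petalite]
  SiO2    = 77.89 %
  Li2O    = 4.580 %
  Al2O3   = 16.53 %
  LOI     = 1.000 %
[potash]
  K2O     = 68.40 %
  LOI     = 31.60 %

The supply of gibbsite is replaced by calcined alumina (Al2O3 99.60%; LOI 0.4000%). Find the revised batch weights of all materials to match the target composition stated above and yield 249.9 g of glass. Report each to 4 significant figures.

Revised batch per 249.9 g glass:
  calcined alumina: 38.14 g
  spodumene concentrate: 58.49 g
  petalite: 130.4 g
  potash: 36.90 g
Total batch = 263.9 g; LOI loss = 14.00 g

All arithmetic carries exact precision from start to finish. Working values are shown with 4-significant-digit rounding at each printed step; exactly one rounding goes into each reported figure. All derived quantities (ignition loss, the four compositions, glass mass, the yield, totals) are computed starting from the weights at 249.9 g of glass at exact precision, exactly as printed in the problem or the answer.
Oxide-by-oxide targets in 249.9 g glass:
  SiO2: 55.72% × 249.9 = 139.2 g
  K2O: 10.10% × 249.9 = 25.24 g
  Li2O: 4.138% × 249.9 = 10.34 g
  Al2O3: 30.05% × 249.9 = 75.09 g
Sums-versus-targets review per the reported batch figures, for the quoted basis mass (every target is met by its sum within answer rounding):
  SiO2: 58.49·0.6443 + 130.4·0.7789 = 139.3 g (target 139.2 g)
  K2O: 36.90·0.6840 = 25.24 g (target 25.24 g)
  Li2O: 58.49·0.07470 + 130.4·0.04580 = 10.34 g (target 10.34 g)
  Al2O3: 38.14·0.9960 + 58.49·0.2659 + 130.4·0.1653 = 75.10 g (target 75.09 g)
Consistency of the glass mass: the batch minus its LOI: 249.9 g (oxide target masses add up to 249.9 g; stated basis 249.9 g — any gap is answer rounding).
Batch total: Σ batch = 263.9 g; ignition loss, Σ(batch × LOI) = 14.00 g; glass ÷ batch gives a yield of 94.70%.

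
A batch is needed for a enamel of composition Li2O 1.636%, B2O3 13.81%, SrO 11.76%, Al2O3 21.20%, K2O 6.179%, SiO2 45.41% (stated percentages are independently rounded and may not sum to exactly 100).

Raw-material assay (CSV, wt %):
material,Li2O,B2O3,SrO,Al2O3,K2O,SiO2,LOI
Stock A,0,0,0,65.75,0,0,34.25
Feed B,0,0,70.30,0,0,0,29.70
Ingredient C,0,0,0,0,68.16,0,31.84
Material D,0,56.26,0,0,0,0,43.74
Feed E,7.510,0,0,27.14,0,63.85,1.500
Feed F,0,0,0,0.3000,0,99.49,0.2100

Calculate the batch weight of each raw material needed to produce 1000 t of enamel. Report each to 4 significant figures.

The intermediate values are printed (rounded to 4 significant digits) in the printout. Every computation holds full precision in all steps — each reported figure is rounded only once; derived quantities are carried at full float precision (LOI, the yield, net glass mass, six oxide percentages, the totals) using the weight values at 1000 t of glass exactly as shown in the problem or answer text.
Target masses of each oxide per 1000 t enamel:
  Li2O: 1.636% × 1000 = 16.36 t
  B2O3: 13.81% × 1000 = 138.1 t
  SrO: 11.76% × 1000 = 117.6 t
  Al2O3: 21.20% × 1000 = 212.0 t
  K2O: 6.179% × 1000 = 61.79 t
  SiO2: 45.41% × 1000 = 454.1 t
Balance tally, oxide-wise, on the weights just shown, relative to the basis at hand (each sum matches its target mass within answer rounding):
  Li2O: 217.8·0.07510 = 16.36 t (target 16.36 t)
  B2O3: 245.5·0.5626 = 138.1 t (target 138.1 t)
  SrO: 167.3·0.7030 = 117.6 t (target 117.6 t)
  Al2O3: 231.1·0.6575 + 217.8·0.2714 + 316.6·0.003000 = 212.0 t (target 212.0 t)
  K2O: 90.65·0.6816 = 61.79 t (target 61.79 t)
  SiO2: 217.8·0.6385 + 316.6·0.9949 = 454.1 t (target 454.1 t)
Mass balance on the glass: the batch minus its LOI: 999.9 t (the targets, summed, come to 1000 t; basis as stated: 1000 t — a pure rounding effect).
Summing the batch: Σ batch = 1269 t; loss to ignition Σ batch·LOI = 269.0 t; yield: glass divided by total = 78.80%.

Batch per 1000 t enamel:
  Stock A: 231.1 t
  Feed B: 167.3 t
  Ingredient C: 90.65 t
  Material D: 245.5 t
  Feed E: 217.8 t
  Feed F: 316.6 t
Total batch = 1269 t; LOI loss = 269.0 t; yield = 78.80%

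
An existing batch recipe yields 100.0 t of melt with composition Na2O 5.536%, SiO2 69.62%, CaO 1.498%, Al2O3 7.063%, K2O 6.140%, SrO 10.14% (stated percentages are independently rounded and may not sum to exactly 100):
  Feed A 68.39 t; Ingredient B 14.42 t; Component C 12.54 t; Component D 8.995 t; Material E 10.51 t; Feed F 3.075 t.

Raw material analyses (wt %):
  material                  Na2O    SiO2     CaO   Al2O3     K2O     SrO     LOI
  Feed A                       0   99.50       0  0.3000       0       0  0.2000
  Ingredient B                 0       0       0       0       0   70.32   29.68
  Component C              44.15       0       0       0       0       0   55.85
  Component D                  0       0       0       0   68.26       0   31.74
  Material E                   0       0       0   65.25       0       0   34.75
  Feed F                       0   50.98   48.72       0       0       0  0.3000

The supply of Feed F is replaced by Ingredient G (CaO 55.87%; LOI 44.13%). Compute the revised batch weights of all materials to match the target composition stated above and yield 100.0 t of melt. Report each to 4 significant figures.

Each numeric step maintains exact precision throughout — intermediates are printed (rounded to 4 significant digits) across the worked steps — exactly one rounding is applied to every reported figure. All derived quantities (net glass mass, yield, six oxide percentages, totals, LOI) are computed starting from the weights for 100.0 t of glass in full float precision, exactly as printed in the question or the answer.
Target masses of each oxide per 100.0 t melt:
  Na2O: 5.536% × 100.0 = 5.536 t
  SiO2: 69.62% × 100.0 = 69.62 t
  CaO: 1.498% × 100.0 = 1.498 t
  Al2O3: 7.063% × 100.0 = 7.063 t
  K2O: 6.140% × 100.0 = 6.140 t
  SrO: 10.14% × 100.0 = 10.14 t
Mass-balance tally per oxide working from each reported weight, for the quoted basis mass (target by target, the sums agree modulo rounding of the values):
  Na2O: 12.54·0.4415 = 5.536 t (target 5.536 t)
  SiO2: 69.97·0.9950 = 69.62 t (target 69.62 t)
  CaO: 2.681·0.5587 = 1.498 t (target 1.498 t)
  Al2O3: 69.97·0.003000 + 10.50·0.6525 = 7.061 t (target 7.063 t)
  K2O: 8.995·0.6826 = 6.140 t (target 6.140 t)
  SrO: 14.42·0.7032 = 10.14 t (target 10.14 t)
Glass mass check: total batch − LOI = 100.0 t (oxide target masses add up to 100.0 t; the stated basis being 100.0 t — gaps are rounding artifacts).
Batch grand total — Σ batch = 119.1 t; LOI removed, Σ of batch·LOI: 19.11 t; as yield: glass ÷ batch → 83.96%.

Revised batch per 100.0 t melt:
  Feed A: 69.97 t
  Ingredient B: 14.42 t
  Component C: 12.54 t
  Component D: 8.995 t
  Material E: 10.50 t
  Ingredient G: 2.681 t
Total batch = 119.1 t; LOI loss = 19.11 t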